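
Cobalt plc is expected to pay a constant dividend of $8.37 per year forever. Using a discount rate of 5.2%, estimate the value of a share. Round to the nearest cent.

Zero-growth DDM (perpetuity): P₀ = D/r = 8.37 / 0.052 = 160.9615

$160.96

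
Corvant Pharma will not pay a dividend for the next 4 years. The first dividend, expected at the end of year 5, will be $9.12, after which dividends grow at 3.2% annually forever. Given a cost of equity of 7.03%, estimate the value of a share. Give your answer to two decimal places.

Deferred-dividend DDM. At t=4 the remaining stream is a growing perpetuity with first payment D_5 = 9.12.
V_4 = D_5/(r−g) = 9.12/(0.0703−0.032) = 238.1201
P₀ = V_4/(1+r)^4 = 238.1201/(1+0.0703)^4 = 181.4571

$181.46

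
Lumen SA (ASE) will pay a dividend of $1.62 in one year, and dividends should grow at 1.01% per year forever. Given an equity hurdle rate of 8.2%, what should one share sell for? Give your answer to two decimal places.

Gordon growth model: P₀ = D₁/(r − g), with D₁ = 1.62 given directly.
P₀ = 1.6200 / (0.082 − 0.0101) = 1.6200 / 0.0719 = 22.5313

$22.53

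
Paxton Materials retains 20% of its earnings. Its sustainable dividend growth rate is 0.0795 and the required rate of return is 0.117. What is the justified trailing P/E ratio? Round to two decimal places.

Payout ratio b = 1 − 0.20 = 0.80.
Justified trailing P/E = b(1+g)/(r−g) = 0.80×(1+0.0795)/(0.117−0.0795) = 23.0293

23.03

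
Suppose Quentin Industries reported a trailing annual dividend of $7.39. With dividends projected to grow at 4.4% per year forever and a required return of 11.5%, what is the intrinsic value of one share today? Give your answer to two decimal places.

Gordon growth model: P₀ = D₁/(r − g). D₁ = 7.39 × (1 + 0.044) = 7.7152.
P₀ = 7.7152 / (0.115 − 0.044) = 7.7152 / 0.071 = 108.6642

$108.66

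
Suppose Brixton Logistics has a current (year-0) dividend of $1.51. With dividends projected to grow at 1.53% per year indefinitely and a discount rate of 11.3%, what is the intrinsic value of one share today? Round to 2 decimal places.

$15.69

Gordon growth model: P₀ = D₁/(r − g). D₁ = 1.51 × (1 + 0.0153) = 1.5331.
P₀ = 1.5331 / (0.113 − 0.0153) = 1.5331 / 0.0977 = 15.6919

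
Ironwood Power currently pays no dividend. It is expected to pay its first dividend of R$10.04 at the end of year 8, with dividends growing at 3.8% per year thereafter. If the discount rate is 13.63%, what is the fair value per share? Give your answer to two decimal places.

Deferred-dividend DDM. At t=7 the remaining stream is a growing perpetuity with first payment D_8 = 10.04.
V_7 = D_8/(r−g) = 10.04/(0.1363−0.038) = 102.1363
P₀ = V_7/(1+r)^7 = 102.1363/(1+0.1363)^7 = 41.7570

R$41.76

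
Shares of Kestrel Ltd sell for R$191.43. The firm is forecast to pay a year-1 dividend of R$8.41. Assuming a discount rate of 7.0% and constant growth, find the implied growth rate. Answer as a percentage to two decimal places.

2.61%

From P₀ = D₁/(r − g), the implied growth is g = r − D₁/P₀.
g = 0.07 − 8.41/191.43 = 0.07 − 0.04393 = 0.02607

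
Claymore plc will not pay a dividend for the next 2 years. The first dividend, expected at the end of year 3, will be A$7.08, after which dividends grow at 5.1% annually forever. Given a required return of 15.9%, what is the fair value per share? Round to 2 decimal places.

Deferred-dividend DDM. At t=2 the remaining stream is a growing perpetuity with first payment D_3 = 7.08.
V_2 = D_3/(r−g) = 7.08/(0.159−0.051) = 65.5556
P₀ = V_2/(1+r)^2 = 65.5556/(1+0.159)^2 = 48.8026

A$48.80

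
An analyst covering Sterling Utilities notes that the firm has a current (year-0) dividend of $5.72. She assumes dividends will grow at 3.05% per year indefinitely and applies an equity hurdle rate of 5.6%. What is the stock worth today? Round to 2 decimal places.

Gordon growth model: P₀ = D₁/(r − g). D₁ = 5.72 × (1 + 0.0305) = 5.8945.
P₀ = 5.8945 / (0.056 − 0.0305) = 5.8945 / 0.0255 = 231.1553

$231.16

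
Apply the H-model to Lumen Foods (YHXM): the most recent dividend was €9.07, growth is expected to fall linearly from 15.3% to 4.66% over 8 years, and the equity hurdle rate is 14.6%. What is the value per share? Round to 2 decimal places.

H-model: P₀ = D₀[(1+g_L) + H(g_S−g_L)]/(r−g_L), with H = 8/2 = 4.
P₀ = 9.07 × [(1+0.0466) + 4×(0.153−0.0466)] / (0.146−0.0466)
   = 9.07 × 1.4722 / 0.0994 = 134.3345

€134.33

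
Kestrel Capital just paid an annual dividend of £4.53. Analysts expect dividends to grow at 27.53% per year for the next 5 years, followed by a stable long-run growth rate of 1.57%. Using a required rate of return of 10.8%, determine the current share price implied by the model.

Two-stage DDM. Project D₁…D_5 at 0.2753, terminal growth 0.0157, discount at r = 0.108.
D_1 = 5.7771
D_2 = 7.3675
D_3 = 9.3958
D_4 = 11.9825
D_5 = 15.2813
Terminal value at t=5: TV = D_6/(r−g) = 15.5212/(0.108−0.0157) = 168.1604
P₀ = 5.7771/(1+0.108)^1 + 7.3675/(1+0.108)^2 + 9.3958/(1+0.108)^3 + 11.9825/(1+0.108)^4 + 15.2813/(1+0.108)^5 + 168.1604/(1+0.108)^5 = 135.9229

£135.92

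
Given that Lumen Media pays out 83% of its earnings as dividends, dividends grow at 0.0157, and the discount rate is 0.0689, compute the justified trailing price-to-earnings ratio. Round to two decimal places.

Justified trailing P/E = b(1+g)/(r−g) = 0.83×(1+0.0157)/(0.0689−0.0157) = 15.8464

15.85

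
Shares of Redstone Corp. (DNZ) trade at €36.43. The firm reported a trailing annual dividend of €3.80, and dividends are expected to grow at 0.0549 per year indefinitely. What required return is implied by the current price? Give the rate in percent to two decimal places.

16.49%

Rearranging the constant-growth DDM: r = D₁/P₀ + g.
D₁ = 3.80 × (1 + 0.0549) = 4.0086.
r = 4.0086 / 36.43 + 0.0549 = 0.11004 + 0.0549 = 0.16494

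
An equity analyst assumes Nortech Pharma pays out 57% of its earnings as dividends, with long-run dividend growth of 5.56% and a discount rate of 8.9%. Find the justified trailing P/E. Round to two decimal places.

Justified trailing P/E = b(1+g)/(r−g) = 0.57×(1+0.0556)/(0.089−0.0556) = 18.0147

18.01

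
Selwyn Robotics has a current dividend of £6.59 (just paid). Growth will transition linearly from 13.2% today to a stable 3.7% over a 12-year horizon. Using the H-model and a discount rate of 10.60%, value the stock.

H-model: P₀ = D₀[(1+g_L) + H(g_S−g_L)]/(r−g_L), with H = 12/2 = 6.
P₀ = 6.59 × [(1+0.037) + 6×(0.132−0.037)] / (0.106−0.037)
   = 6.59 × 1.6070 / 0.069 = 153.4801

£153.48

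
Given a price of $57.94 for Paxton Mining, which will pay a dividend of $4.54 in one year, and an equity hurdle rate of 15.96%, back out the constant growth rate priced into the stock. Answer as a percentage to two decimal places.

From P₀ = D₁/(r − g), the implied growth is g = r − D₁/P₀.
g = 0.1596 − 4.54/57.94 = 0.1596 − 0.07836 = 0.08124

8.12%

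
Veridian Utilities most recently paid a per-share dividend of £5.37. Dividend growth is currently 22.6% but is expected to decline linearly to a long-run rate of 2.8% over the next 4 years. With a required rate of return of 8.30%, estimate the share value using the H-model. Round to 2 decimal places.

£139.03

H-model: P₀ = D₀[(1+g_L) + H(g_S−g_L)]/(r−g_L), with H = 4/2 = 2.
P₀ = 5.37 × [(1+0.028) + 2×(0.226−0.028)] / (0.083−0.028)
   = 5.37 × 1.4240 / 0.055 = 139.0342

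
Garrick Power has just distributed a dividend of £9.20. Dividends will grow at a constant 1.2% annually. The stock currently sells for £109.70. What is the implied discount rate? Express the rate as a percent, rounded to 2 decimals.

Rearranging the constant-growth DDM: r = D₁/P₀ + g.
D₁ = 9.20 × (1 + 0.012) = 9.3104.
r = 9.3104 / 109.70 + 0.012 = 0.08487 + 0.012 = 0.09687

9.69%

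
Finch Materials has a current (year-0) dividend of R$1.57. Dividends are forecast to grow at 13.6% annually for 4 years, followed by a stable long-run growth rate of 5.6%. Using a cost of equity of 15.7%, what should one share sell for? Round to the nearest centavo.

Two-stage DDM. Project D₁…D_4 at 0.136, terminal growth 0.056, discount at r = 0.157.
D_1 = 1.7835
D_2 = 2.0261
D_3 = 2.3016
D_4 = 2.6146
Terminal value at t=4: TV = D_5/(r−g) = 2.7611/(0.157−0.056) = 27.3373
P₀ = 1.7835/(1+0.157)^1 + 2.0261/(1+0.157)^2 + 2.3016/(1+0.157)^3 + 2.6146/(1+0.157)^4 + 27.3373/(1+0.157)^4 = 21.2555

R$21.26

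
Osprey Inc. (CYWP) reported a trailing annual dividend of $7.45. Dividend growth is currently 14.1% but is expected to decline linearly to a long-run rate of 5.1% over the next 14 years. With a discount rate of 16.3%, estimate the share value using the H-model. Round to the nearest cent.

H-model: P₀ = D₀[(1+g_L) + H(g_S−g_L)]/(r−g_L), with H = 14/2 = 7.
P₀ = 7.45 × [(1+0.051) + 7×(0.141−0.051)] / (0.163−0.051)
   = 7.45 × 1.6810 / 0.112 = 111.8165

$111.82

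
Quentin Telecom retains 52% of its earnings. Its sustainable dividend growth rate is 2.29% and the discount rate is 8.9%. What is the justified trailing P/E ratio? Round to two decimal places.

Payout ratio b = 1 − 0.52 = 0.48.
Justified trailing P/E = b(1+g)/(r−g) = 0.48×(1+0.0229)/(0.089−0.0229) = 7.4280

7.43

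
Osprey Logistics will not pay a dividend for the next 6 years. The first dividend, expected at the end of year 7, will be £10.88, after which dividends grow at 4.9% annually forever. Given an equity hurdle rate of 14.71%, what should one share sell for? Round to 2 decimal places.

Deferred-dividend DDM. At t=6 the remaining stream is a growing perpetuity with first payment D_7 = 10.88.
V_6 = D_7/(r−g) = 10.88/(0.1471−0.049) = 110.9072
P₀ = V_6/(1+r)^6 = 110.9072/(1+0.1471)^6 = 48.6802

£48.68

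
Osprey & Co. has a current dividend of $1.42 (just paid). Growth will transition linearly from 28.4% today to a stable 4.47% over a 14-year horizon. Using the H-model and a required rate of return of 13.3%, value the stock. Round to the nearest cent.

$43.74

H-model: P₀ = D₀[(1+g_L) + H(g_S−g_L)]/(r−g_L), with H = 14/2 = 7.
P₀ = 1.42 × [(1+0.0447) + 7×(0.284−0.0447)] / (0.133−0.0447)
   = 1.42 × 2.7198 / 0.0883 = 43.7386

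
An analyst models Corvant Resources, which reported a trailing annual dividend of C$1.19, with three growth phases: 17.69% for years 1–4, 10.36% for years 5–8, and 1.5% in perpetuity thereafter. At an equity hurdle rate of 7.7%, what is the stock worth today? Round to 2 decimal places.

C$43.81

Three-stage DDM. Project D₁…D_8; terminal Gordon value at t=8 with g = 0.015; discount at r = 0.077.
D_1 = 1.4005
D_2 = 1.6483
D_3 = 1.9398
D_4 = 2.2830
D_5 = 2.5195
D_6 = 2.7805
D_7 = 3.0686
D_8 = 3.3865
TV_8 = 3.4373/(0.077−0.015) = 55.4404
P₀ = Σ Dₜ/(1+r)ᵗ + TV_8/(1+r)^8 = 43.8147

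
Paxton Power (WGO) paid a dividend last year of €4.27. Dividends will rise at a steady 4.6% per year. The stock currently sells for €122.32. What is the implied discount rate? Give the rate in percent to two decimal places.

8.25%

Rearranging the constant-growth DDM: r = D₁/P₀ + g.
D₁ = 4.27 × (1 + 0.046) = 4.4664.
r = 4.4664 / 122.32 + 0.046 = 0.03651 + 0.046 = 0.08251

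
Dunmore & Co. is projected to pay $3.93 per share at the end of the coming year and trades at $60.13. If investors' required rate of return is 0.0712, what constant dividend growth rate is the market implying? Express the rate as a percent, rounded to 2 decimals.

From P₀ = D₁/(r − g), the implied growth is g = r − D₁/P₀.
g = 0.0712 − 3.93/60.13 = 0.0712 − 0.06536 = 0.00584

0.58%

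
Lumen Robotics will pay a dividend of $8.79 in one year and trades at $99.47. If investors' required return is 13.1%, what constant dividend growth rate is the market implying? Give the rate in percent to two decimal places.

From P₀ = D₁/(r − g), the implied growth is g = r − D₁/P₀.
g = 0.131 − 8.79/99.47 = 0.131 − 0.08837 = 0.04263

4.26%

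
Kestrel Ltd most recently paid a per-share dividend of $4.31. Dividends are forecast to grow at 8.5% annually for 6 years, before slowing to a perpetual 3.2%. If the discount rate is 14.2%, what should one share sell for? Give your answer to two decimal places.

$51.44

Two-stage DDM. Project D₁…D_6 at 0.085, terminal growth 0.032, discount at r = 0.142.
D_1 = 4.6763
D_2 = 5.0738
D_3 = 5.5051
D_4 = 5.9731
D_5 = 6.4808
D_6 = 7.0316
Terminal value at t=6: TV = D_7/(r−g) = 7.2566/(0.142−0.032) = 65.9694
P₀ = 4.6763/(1+0.142)^1 + 5.0738/(1+0.142)^2 + 5.5051/(1+0.142)^3 + 5.9731/(1+0.142)^4 + 6.4808/(1+0.142)^5 + 7.0316/(1+0.142)^6 + 65.9694/(1+0.142)^6 = 51.4404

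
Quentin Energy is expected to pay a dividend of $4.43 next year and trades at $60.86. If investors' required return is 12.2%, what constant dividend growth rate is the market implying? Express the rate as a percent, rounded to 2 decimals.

4.92%

From P₀ = D₁/(r − g), the implied growth is g = r − D₁/P₀.
g = 0.122 − 4.43/60.86 = 0.122 − 0.07279 = 0.04921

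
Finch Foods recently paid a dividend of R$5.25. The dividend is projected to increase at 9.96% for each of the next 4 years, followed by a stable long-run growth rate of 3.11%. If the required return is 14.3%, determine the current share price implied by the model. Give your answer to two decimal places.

Two-stage DDM. Project D₁…D_4 at 0.0996, terminal growth 0.0311, discount at r = 0.143.
D_1 = 5.7729
D_2 = 6.3479
D_3 = 6.9801
D_4 = 7.6754
Terminal value at t=4: TV = D_5/(r−g) = 7.9141/(0.143−0.0311) = 70.7243
P₀ = 5.7729/(1+0.143)^1 + 6.3479/(1+0.143)^2 + 6.9801/(1+0.143)^3 + 7.6754/(1+0.143)^4 + 70.7243/(1+0.143)^4 = 60.5174

R$60.52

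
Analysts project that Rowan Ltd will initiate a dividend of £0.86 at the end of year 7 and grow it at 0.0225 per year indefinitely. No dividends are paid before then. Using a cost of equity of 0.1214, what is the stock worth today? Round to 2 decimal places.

Deferred-dividend DDM. At t=6 the remaining stream is a growing perpetuity with first payment D_7 = 0.86.
V_6 = D_7/(r−g) = 0.86/(0.1214−0.0225) = 8.6957
P₀ = V_6/(1+r)^6 = 8.6957/(1+0.1214)^6 = 4.3726

£4.37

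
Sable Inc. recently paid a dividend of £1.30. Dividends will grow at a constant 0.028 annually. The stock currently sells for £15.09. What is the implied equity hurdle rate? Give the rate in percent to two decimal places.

Rearranging the constant-growth DDM: r = D₁/P₀ + g.
D₁ = 1.30 × (1 + 0.028) = 1.3364.
r = 1.3364 / 15.09 + 0.028 = 0.08856 + 0.028 = 0.11656

11.66%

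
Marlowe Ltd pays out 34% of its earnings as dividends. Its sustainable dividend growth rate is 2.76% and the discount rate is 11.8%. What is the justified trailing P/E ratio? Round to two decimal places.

Justified trailing P/E = b(1+g)/(r−g) = 0.34×(1+0.0276)/(0.118−0.0276) = 3.8649

3.86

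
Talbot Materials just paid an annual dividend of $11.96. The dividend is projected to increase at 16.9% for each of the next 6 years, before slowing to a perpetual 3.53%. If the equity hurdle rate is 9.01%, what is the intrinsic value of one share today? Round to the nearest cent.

Two-stage DDM. Project D₁…D_6 at 0.169, terminal growth 0.0353, discount at r = 0.0901.
D_1 = 13.9812
D_2 = 16.3441
D_3 = 19.1062
D_4 = 22.3352
D_5 = 26.1098
D_6 = 30.5224
Terminal value at t=6: TV = D_7/(r−g) = 31.5998/(0.0901−0.0353) = 576.6389
P₀ = 13.9812/(1+0.0901)^1 + 16.3441/(1+0.0901)^2 + 19.1062/(1+0.0901)^3 + 22.3352/(1+0.0901)^4 + 26.1098/(1+0.0901)^5 + 30.5224/(1+0.0901)^6 + 576.6389/(1+0.0901)^6 = 435.9390

$435.94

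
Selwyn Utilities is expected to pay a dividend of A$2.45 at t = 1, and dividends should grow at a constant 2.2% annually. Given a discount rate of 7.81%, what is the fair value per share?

Gordon growth model: P₀ = D₁/(r − g), with D₁ = 2.45 given directly.
P₀ = 2.4500 / (0.0781 − 0.022) = 2.4500 / 0.0561 = 43.6720

A$43.67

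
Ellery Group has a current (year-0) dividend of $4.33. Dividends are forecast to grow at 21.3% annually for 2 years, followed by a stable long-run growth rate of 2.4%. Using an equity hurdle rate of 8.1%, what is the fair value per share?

Two-stage DDM. Project D₁…D_2 at 0.213, terminal growth 0.024, discount at r = 0.081.
D_1 = 5.2523
D_2 = 6.3710
Terminal value at t=2: TV = D_3/(r−g) = 6.5239/(0.081−0.024) = 114.4550
P₀ = 5.2523/(1+0.081)^1 + 6.3710/(1+0.081)^2 + 114.4550/(1+0.081)^2 = 108.2560

$108.26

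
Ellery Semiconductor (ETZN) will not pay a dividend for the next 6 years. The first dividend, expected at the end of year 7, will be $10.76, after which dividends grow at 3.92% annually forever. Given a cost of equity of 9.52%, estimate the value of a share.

$111.34

Deferred-dividend DDM. At t=6 the remaining stream is a growing perpetuity with first payment D_7 = 10.76.
V_6 = D_7/(r−g) = 10.76/(0.0952−0.0392) = 192.1429
P₀ = V_6/(1+r)^6 = 192.1429/(1+0.0952)^6 = 111.3432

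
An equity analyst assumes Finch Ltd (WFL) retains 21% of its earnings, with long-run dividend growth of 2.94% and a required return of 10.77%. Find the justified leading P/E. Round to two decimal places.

10.09

Payout ratio b = 1 − 0.21 = 0.79.
Justified leading P/E = b/(r−g) = 0.79/(0.1077−0.0294) = 10.0894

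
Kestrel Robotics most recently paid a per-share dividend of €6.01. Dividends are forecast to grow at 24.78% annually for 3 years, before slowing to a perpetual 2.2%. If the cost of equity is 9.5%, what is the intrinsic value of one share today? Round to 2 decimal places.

Two-stage DDM. Project D₁…D_3 at 0.2478, terminal growth 0.022, discount at r = 0.095.
D_1 = 7.4993
D_2 = 9.3576
D_3 = 11.6764
Terminal value at t=3: TV = D_4/(r−g) = 11.9333/(0.095−0.022) = 163.4698
P₀ = 7.4993/(1+0.095)^1 + 9.3576/(1+0.095)^2 + 11.6764/(1+0.095)^3 + 163.4698/(1+0.095)^3 = 148.0538

€148.05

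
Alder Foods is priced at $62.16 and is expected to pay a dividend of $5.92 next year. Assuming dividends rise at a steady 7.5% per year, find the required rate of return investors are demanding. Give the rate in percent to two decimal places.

Rearranging the constant-growth DDM: r = D₁/P₀ + g.
r = 5.9200 / 62.16 + 0.075 = 0.09524 + 0.075 = 0.17024

17.02%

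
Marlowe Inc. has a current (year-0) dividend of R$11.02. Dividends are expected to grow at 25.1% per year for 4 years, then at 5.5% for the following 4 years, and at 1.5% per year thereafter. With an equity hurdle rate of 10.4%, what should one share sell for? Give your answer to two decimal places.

R$298.60

Three-stage DDM. Project D₁…D_8; terminal Gordon value at t=8 with g = 0.015; discount at r = 0.104.
D_1 = 13.7860
D_2 = 17.2463
D_3 = 21.5751
D_4 = 26.9905
D_5 = 28.4750
D_6 = 30.0411
D_7 = 31.6934
D_8 = 33.4365
TV_8 = 33.9380/(0.104−0.015) = 381.3263
P₀ = Σ Dₜ/(1+r)ᵗ + TV_8/(1+r)^8 = 298.6033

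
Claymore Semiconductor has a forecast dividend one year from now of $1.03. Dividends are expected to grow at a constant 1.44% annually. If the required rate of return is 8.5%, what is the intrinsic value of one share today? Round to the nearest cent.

Gordon growth model: P₀ = D₁/(r − g), with D₁ = 1.03 given directly.
P₀ = 1.0300 / (0.085 − 0.0144) = 1.0300 / 0.0706 = 14.5892

$14.59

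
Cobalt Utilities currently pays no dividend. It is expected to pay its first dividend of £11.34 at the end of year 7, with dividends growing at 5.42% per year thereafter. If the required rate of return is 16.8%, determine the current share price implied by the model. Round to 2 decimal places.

£39.25

Deferred-dividend DDM. At t=6 the remaining stream is a growing perpetuity with first payment D_7 = 11.34.
V_6 = D_7/(r−g) = 11.34/(0.168−0.0542) = 99.6485
P₀ = V_6/(1+r)^6 = 99.6485/(1+0.168)^6 = 39.2477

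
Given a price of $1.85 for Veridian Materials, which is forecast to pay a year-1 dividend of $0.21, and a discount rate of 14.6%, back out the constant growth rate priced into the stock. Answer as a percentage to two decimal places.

From P₀ = D₁/(r − g), the implied growth is g = r − D₁/P₀.
g = 0.146 − 0.21/1.85 = 0.146 − 0.11351 = 0.03249

3.25%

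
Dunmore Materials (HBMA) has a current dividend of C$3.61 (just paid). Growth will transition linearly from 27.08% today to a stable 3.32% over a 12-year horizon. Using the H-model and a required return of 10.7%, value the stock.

H-model: P₀ = D₀[(1+g_L) + H(g_S−g_L)]/(r−g_L), with H = 12/2 = 6.
P₀ = 3.61 × [(1+0.0332) + 6×(0.2708−0.0332)] / (0.107−0.0332)
   = 3.61 × 2.4588 / 0.0738 = 120.2746

C$120.27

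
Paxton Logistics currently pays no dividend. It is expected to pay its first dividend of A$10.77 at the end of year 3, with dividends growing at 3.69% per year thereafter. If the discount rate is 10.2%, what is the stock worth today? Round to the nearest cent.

A$136.23

Deferred-dividend DDM. At t=2 the remaining stream is a growing perpetuity with first payment D_3 = 10.77.
V_2 = D_3/(r−g) = 10.77/(0.102−0.0369) = 165.4378
P₀ = V_2/(1+r)^2 = 165.4378/(1+0.102)^2 = 136.2296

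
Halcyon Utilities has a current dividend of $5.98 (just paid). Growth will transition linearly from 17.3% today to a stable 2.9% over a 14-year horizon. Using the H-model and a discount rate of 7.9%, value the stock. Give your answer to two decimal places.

$243.63

H-model: P₀ = D₀[(1+g_L) + H(g_S−g_L)]/(r−g_L), with H = 14/2 = 7.
P₀ = 5.98 × [(1+0.029) + 7×(0.173−0.029)] / (0.079−0.029)
   = 5.98 × 2.0370 / 0.05 = 243.6252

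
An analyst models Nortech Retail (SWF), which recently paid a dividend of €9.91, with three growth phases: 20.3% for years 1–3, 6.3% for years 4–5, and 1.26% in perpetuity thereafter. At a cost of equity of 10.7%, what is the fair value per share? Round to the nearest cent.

Three-stage DDM. Project D₁…D_5; terminal Gordon value at t=5 with g = 0.0126; discount at r = 0.107.
D_1 = 11.9217
D_2 = 14.3418
D_3 = 17.2532
D_4 = 18.3402
D_5 = 19.4956
TV_5 = 19.7413/(0.107−0.0126) = 209.1236
P₀ = Σ Dₜ/(1+r)ᵗ + TV_5/(1+r)^5 = 184.9265

€184.93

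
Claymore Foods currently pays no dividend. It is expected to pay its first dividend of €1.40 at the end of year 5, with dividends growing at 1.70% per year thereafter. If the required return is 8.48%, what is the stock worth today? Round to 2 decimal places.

€14.91

Deferred-dividend DDM. At t=4 the remaining stream is a growing perpetuity with first payment D_5 = 1.40.
V_4 = D_5/(r−g) = 1.40/(0.0848−0.017) = 20.6490
P₀ = V_4/(1+r)^4 = 20.6490/(1+0.0848)^4 = 14.9108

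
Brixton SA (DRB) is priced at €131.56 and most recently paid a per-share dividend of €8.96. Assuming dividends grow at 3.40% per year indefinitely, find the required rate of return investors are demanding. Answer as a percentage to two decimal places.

10.44%

Rearranging the constant-growth DDM: r = D₁/P₀ + g.
D₁ = 8.96 × (1 + 0.034) = 9.2646.
r = 9.2646 / 131.56 + 0.034 = 0.07042 + 0.034 = 0.10442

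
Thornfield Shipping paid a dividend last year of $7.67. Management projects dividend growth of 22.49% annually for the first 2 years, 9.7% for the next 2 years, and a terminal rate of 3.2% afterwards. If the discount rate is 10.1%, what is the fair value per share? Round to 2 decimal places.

$177.87

Three-stage DDM. Project D₁…D_4; terminal Gordon value at t=4 with g = 0.032; discount at r = 0.101.
D_1 = 9.3950
D_2 = 11.5079
D_3 = 12.6242
D_4 = 13.8487
TV_4 = 14.2919/(0.101−0.032) = 207.1288
P₀ = Σ Dₜ/(1+r)ᵗ + TV_4/(1+r)^4 = 177.8685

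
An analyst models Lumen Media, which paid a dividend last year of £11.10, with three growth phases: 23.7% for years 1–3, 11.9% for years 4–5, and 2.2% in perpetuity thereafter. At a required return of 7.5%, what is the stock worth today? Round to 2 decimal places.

Three-stage DDM. Project D₁…D_5; terminal Gordon value at t=5 with g = 0.022; discount at r = 0.075.
D_1 = 13.7307
D_2 = 16.9849
D_3 = 21.0103
D_4 = 23.5105
D_5 = 26.3083
TV_5 = 26.8870/(0.075−0.022) = 507.3028
P₀ = Σ Dₜ/(1+r)ᵗ + TV_5/(1+r)^5 = 433.6789

£433.68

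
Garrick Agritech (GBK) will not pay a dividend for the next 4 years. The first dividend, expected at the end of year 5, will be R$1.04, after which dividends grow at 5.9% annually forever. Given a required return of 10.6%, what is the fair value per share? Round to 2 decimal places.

Deferred-dividend DDM. At t=4 the remaining stream is a growing perpetuity with first payment D_5 = 1.04.
V_4 = D_5/(r−g) = 1.04/(0.106−0.059) = 22.1277
P₀ = V_4/(1+r)^4 = 22.1277/(1+0.106)^4 = 14.7882

R$14.79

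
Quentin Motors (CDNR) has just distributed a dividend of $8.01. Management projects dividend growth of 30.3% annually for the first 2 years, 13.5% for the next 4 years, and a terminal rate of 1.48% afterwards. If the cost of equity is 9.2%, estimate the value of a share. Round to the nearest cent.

Three-stage DDM. Project D₁…D_6; terminal Gordon value at t=6 with g = 0.0148; discount at r = 0.092.
D_1 = 10.4370
D_2 = 13.5995
D_3 = 15.4354
D_4 = 17.5192
D_5 = 19.8842
D_6 = 22.5686
TV_6 = 22.9026/(0.092−0.0148) = 296.6661
P₀ = Σ Dₜ/(1+r)ᵗ + TV_6/(1+r)^6 = 246.2086

$246.21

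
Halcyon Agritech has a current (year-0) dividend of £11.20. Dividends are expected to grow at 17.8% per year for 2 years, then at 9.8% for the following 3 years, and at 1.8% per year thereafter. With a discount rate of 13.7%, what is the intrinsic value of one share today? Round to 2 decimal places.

£149.90

Three-stage DDM. Project D₁…D_5; terminal Gordon value at t=5 with g = 0.018; discount at r = 0.137.
D_1 = 13.1936
D_2 = 15.5421
D_3 = 17.0652
D_4 = 18.7376
D_5 = 20.5739
TV_5 = 20.9442/(0.137−0.018) = 176.0015
P₀ = Σ Dₜ/(1+r)ᵗ + TV_5/(1+r)^5 = 149.8969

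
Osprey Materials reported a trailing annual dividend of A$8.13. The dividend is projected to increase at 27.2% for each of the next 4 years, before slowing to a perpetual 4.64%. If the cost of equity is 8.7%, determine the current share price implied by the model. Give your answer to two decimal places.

A$441.83

Two-stage DDM. Project D₁…D_4 at 0.272, terminal growth 0.0464, discount at r = 0.087.
D_1 = 10.3414
D_2 = 13.1542
D_3 = 16.7322
D_4 = 21.2833
Terminal value at t=4: TV = D_5/(r−g) = 22.2708/(0.087−0.0464) = 548.5430
P₀ = 10.3414/(1+0.087)^1 + 13.1542/(1+0.087)^2 + 16.7322/(1+0.087)^3 + 21.2833/(1+0.087)^4 + 548.5430/(1+0.087)^4 = 441.8283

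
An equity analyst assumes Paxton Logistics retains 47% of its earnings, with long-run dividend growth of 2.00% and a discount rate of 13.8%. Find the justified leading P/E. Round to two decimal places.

Payout ratio b = 1 − 0.47 = 0.53.
Justified leading P/E = b/(r−g) = 0.53/(0.138−0.02) = 4.4915

4.49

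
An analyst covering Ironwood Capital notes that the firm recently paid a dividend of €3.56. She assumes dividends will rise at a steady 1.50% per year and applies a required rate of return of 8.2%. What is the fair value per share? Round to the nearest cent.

Gordon growth model: P₀ = D₁/(r − g). D₁ = 3.56 × (1 + 0.015) = 3.6134.
P₀ = 3.6134 / (0.082 − 0.015) = 3.6134 / 0.067 = 53.9313

€53.93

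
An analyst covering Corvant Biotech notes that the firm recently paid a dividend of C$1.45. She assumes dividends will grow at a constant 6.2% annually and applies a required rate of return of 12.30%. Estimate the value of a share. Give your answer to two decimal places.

C$25.24

Gordon growth model: P₀ = D₁/(r − g). D₁ = 1.45 × (1 + 0.062) = 1.5399.
P₀ = 1.5399 / (0.123 − 0.062) = 1.5399 / 0.061 = 25.2443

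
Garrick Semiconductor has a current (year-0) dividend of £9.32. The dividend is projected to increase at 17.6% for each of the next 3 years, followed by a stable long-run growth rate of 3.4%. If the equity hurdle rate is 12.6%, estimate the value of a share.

£149.85

Two-stage DDM. Project D₁…D_3 at 0.176, terminal growth 0.034, discount at r = 0.126.
D_1 = 10.9603
D_2 = 12.8893
D_3 = 15.1579
Terminal value at t=3: TV = D_4/(r−g) = 15.6732/(0.126−0.034) = 170.3612
P₀ = 10.9603/(1+0.126)^1 + 12.8893/(1+0.126)^2 + 15.1579/(1+0.126)^3 + 170.3612/(1+0.126)^3 = 149.8490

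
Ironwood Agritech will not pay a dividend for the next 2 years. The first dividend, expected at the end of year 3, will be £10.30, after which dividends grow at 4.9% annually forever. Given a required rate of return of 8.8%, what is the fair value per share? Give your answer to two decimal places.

£223.11

Deferred-dividend DDM. At t=2 the remaining stream is a growing perpetuity with first payment D_3 = 10.30.
V_2 = D_3/(r−g) = 10.30/(0.088−0.049) = 264.1026
P₀ = V_2/(1+r)^2 = 264.1026/(1+0.088)^2 = 223.1078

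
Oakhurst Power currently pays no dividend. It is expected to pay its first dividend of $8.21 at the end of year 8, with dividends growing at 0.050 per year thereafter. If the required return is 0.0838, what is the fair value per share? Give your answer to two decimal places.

$138.29

Deferred-dividend DDM. At t=7 the remaining stream is a growing perpetuity with first payment D_8 = 8.21.
V_7 = D_8/(r−g) = 8.21/(0.0838−0.05) = 242.8994
P₀ = V_7/(1+r)^7 = 242.8994/(1+0.0838)^7 = 138.2873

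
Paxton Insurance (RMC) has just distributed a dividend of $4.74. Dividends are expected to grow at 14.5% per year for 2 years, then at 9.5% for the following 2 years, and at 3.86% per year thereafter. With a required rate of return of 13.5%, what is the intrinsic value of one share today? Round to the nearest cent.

$67.12

Three-stage DDM. Project D₁…D_4; terminal Gordon value at t=4 with g = 0.0386; discount at r = 0.135.
D_1 = 5.4273
D_2 = 6.2143
D_3 = 6.8046
D_4 = 7.4511
TV_4 = 7.7387/(0.135−0.0386) = 80.2766
P₀ = Σ Dₜ/(1+r)ᵗ + TV_4/(1+r)^4 = 67.1227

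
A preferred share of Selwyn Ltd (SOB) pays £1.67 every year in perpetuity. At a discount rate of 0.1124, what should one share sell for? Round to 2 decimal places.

£14.86

Zero-growth DDM (perpetuity): P₀ = D/r = 1.67 / 0.1124 = 14.8577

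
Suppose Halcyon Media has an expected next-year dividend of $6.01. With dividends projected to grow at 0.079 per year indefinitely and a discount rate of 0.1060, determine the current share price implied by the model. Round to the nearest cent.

$222.59

Gordon growth model: P₀ = D₁/(r − g), with D₁ = 6.01 given directly.
P₀ = 6.0100 / (0.106 − 0.079) = 6.0100 / 0.027 = 222.5926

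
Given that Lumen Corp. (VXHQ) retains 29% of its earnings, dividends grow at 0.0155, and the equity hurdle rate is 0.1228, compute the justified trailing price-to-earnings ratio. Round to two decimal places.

Payout ratio b = 1 − 0.29 = 0.71.
Justified trailing P/E = b(1+g)/(r−g) = 0.71×(1+0.0155)/(0.1228−0.0155) = 6.7195

6.72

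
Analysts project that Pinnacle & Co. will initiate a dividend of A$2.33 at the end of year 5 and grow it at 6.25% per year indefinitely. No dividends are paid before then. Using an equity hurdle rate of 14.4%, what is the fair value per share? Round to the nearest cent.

A$16.69

Deferred-dividend DDM. At t=4 the remaining stream is a growing perpetuity with first payment D_5 = 2.33.
V_4 = D_5/(r−g) = 2.33/(0.144−0.0625) = 28.5890
P₀ = V_4/(1+r)^4 = 28.5890/(1+0.144)^4 = 16.6915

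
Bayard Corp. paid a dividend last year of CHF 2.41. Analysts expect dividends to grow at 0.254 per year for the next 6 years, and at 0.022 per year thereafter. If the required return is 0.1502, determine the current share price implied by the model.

Two-stage DDM. Project D₁…D_6 at 0.254, terminal growth 0.022, discount at r = 0.1502.
D_1 = 3.0221
D_2 = 3.7898
D_3 = 4.7524
D_4 = 5.9595
D_5 = 7.4732
D_6 = 9.3714
Terminal value at t=6: TV = D_7/(r−g) = 9.5775/(0.1502−0.022) = 74.7077
P₀ = 3.0221/(1+0.1502)^1 + 3.7898/(1+0.1502)^2 + 4.7524/(1+0.1502)^3 + 5.9595/(1+0.1502)^4 + 7.4732/(1+0.1502)^5 + 9.3714/(1+0.1502)^6 + 74.7077/(1+0.1502)^6 = 52.0442

CHF 52.04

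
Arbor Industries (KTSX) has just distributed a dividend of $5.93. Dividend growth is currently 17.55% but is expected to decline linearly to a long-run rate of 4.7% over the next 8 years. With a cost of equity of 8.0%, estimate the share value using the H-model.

H-model: P₀ = D₀[(1+g_L) + H(g_S−g_L)]/(r−g_L), with H = 8/2 = 4.
P₀ = 5.93 × [(1+0.047) + 4×(0.1755−0.047)] / (0.08−0.047)
   = 5.93 × 1.5610 / 0.033 = 280.5070

$280.51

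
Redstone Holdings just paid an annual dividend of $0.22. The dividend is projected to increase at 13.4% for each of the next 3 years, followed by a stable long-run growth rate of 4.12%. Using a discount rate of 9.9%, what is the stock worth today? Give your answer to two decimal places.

Two-stage DDM. Project D₁…D_3 at 0.134, terminal growth 0.0412, discount at r = 0.099.
D_1 = 0.2495
D_2 = 0.2829
D_3 = 0.3208
Terminal value at t=3: TV = D_4/(r−g) = 0.3340/(0.099−0.0412) = 5.7792
P₀ = 0.2495/(1+0.099)^1 + 0.2829/(1+0.099)^2 + 0.3208/(1+0.099)^3 + 5.7792/(1+0.099)^3 = 5.0568

$5.06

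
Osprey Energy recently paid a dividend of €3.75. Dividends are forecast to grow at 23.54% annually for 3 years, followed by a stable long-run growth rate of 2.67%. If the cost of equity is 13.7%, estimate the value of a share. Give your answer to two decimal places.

€58.09

Two-stage DDM. Project D₁…D_3 at 0.2354, terminal growth 0.0267, discount at r = 0.137.
D_1 = 4.6328
D_2 = 5.7233
D_3 = 7.0706
Terminal value at t=3: TV = D_4/(r−g) = 7.2593/(0.137−0.0267) = 65.8146
P₀ = 4.6328/(1+0.137)^1 + 5.7233/(1+0.137)^2 + 7.0706/(1+0.137)^3 + 65.8146/(1+0.137)^3 = 58.0875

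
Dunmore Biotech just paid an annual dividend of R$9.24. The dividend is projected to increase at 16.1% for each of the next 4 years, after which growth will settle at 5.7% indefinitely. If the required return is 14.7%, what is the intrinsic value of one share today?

R$152.02

Two-stage DDM. Project D₁…D_4 at 0.161, terminal growth 0.057, discount at r = 0.147.
D_1 = 10.7276
D_2 = 12.4548
D_3 = 14.4600
D_4 = 16.7881
Terminal value at t=4: TV = D_5/(r−g) = 17.7450/(0.147−0.057) = 197.1666
P₀ = 10.7276/(1+0.147)^1 + 12.4548/(1+0.147)^2 + 14.4600/(1+0.147)^3 + 16.7881/(1+0.147)^4 + 197.1666/(1+0.147)^4 = 152.0163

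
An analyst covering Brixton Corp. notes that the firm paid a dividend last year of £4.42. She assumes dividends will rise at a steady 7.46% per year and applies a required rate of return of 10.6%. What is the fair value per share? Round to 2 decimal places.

Gordon growth model: P₀ = D₁/(r − g). D₁ = 4.42 × (1 + 0.0746) = 4.7497.
P₀ = 4.7497 / (0.106 − 0.0746) = 4.7497 / 0.0314 = 151.2654

£151.27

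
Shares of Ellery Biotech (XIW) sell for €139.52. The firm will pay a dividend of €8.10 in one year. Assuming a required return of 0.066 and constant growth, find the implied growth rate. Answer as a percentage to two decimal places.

0.79%

From P₀ = D₁/(r − g), the implied growth is g = r − D₁/P₀.
g = 0.066 − 8.10/139.52 = 0.066 − 0.05806 = 0.00794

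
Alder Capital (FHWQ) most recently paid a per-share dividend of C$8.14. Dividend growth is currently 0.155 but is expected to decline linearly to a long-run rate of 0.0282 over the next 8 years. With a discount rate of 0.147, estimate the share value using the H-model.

H-model: P₀ = D₀[(1+g_L) + H(g_S−g_L)]/(r−g_L), with H = 8/2 = 4.
P₀ = 8.14 × [(1+0.0282) + 4×(0.155−0.0282)] / (0.147−0.0282)
   = 8.14 × 1.5354 / 0.1188 = 105.2033

C$105.20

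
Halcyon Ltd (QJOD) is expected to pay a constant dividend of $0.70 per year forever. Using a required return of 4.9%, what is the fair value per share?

Zero-growth DDM (perpetuity): P₀ = D/r = 0.70 / 0.049 = 14.2857

$14.29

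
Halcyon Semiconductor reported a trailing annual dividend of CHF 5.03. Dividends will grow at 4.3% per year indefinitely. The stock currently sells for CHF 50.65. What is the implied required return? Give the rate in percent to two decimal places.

14.66%

Rearranging the constant-growth DDM: r = D₁/P₀ + g.
D₁ = 5.03 × (1 + 0.043) = 5.2463.
r = 5.2463 / 50.65 + 0.043 = 0.10358 + 0.043 = 0.14658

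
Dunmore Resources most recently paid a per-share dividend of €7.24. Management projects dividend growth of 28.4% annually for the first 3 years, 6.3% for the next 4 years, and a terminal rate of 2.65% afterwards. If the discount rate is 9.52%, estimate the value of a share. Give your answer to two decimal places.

Three-stage DDM. Project D₁…D_7; terminal Gordon value at t=7 with g = 0.0265; discount at r = 0.0952.
D_1 = 9.2962
D_2 = 11.9363
D_3 = 15.3262
D_4 = 16.2917
D_5 = 17.3181
D_6 = 18.4091
D_7 = 19.5689
TV_7 = 20.0875/(0.0952−0.0265) = 292.3943
P₀ = Σ Dₜ/(1+r)ᵗ + TV_7/(1+r)^7 = 228.1516

€228.15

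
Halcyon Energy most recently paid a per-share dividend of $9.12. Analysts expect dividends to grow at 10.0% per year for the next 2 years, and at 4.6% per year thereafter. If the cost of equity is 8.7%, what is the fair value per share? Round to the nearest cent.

$256.84

Two-stage DDM. Project D₁…D_2 at 0.1, terminal growth 0.046, discount at r = 0.087.
D_1 = 10.0320
D_2 = 11.0352
Terminal value at t=2: TV = D_3/(r−g) = 11.5428/(0.087−0.046) = 281.5322
P₀ = 10.0320/(1+0.087)^1 + 11.0352/(1+0.087)^2 + 281.5322/(1+0.087)^2 = 256.8383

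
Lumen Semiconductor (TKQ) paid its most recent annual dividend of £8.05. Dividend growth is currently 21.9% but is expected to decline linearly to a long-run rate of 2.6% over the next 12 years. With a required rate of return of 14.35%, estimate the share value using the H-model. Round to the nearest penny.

£149.63

H-model: P₀ = D₀[(1+g_L) + H(g_S−g_L)]/(r−g_L), with H = 12/2 = 6.
P₀ = 8.05 × [(1+0.026) + 6×(0.219−0.026)] / (0.1435−0.026)
   = 8.05 × 2.1840 / 0.1175 = 149.6272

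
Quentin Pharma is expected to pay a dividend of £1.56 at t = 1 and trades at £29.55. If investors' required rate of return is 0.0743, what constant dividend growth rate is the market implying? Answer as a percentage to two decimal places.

2.15%

From P₀ = D₁/(r − g), the implied growth is g = r − D₁/P₀.
g = 0.0743 − 1.56/29.55 = 0.0743 − 0.05279 = 0.02151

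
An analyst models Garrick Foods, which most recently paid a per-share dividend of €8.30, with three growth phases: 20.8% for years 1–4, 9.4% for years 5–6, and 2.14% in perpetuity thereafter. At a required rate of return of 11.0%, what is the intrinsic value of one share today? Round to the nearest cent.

€194.37

Three-stage DDM. Project D₁…D_6; terminal Gordon value at t=6 with g = 0.0214; discount at r = 0.11.
D_1 = 10.0264
D_2 = 12.1119
D_3 = 14.6312
D_4 = 17.6744
D_5 = 19.3358
D_6 = 21.1534
TV_6 = 21.6061/(0.11−0.0214) = 243.8611
P₀ = Σ Dₜ/(1+r)ᵗ + TV_6/(1+r)^6 = 194.3664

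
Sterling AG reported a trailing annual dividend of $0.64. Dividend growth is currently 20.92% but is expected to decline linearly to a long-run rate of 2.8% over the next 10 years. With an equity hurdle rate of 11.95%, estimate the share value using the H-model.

H-model: P₀ = D₀[(1+g_L) + H(g_S−g_L)]/(r−g_L), with H = 10/2 = 5.
P₀ = 0.64 × [(1+0.028) + 5×(0.2092−0.028)] / (0.1195−0.028)
   = 0.64 × 1.9340 / 0.0915 = 13.5274

$13.53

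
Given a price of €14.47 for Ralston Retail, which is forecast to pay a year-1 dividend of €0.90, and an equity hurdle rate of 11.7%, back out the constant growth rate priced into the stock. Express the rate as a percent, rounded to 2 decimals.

5.48%

From P₀ = D₁/(r − g), the implied growth is g = r − D₁/P₀.
g = 0.117 − 0.90/14.47 = 0.117 − 0.06220 = 0.05480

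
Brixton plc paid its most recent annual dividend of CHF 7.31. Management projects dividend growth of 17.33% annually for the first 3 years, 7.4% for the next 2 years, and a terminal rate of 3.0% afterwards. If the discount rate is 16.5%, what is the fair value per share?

Three-stage DDM. Project D₁…D_5; terminal Gordon value at t=5 with g = 0.03; discount at r = 0.165.
D_1 = 8.5768
D_2 = 10.0632
D_3 = 11.8071
D_4 = 12.6809
D_5 = 13.6192
TV_5 = 14.0278/(0.165−0.03) = 103.9098
P₀ = Σ Dₜ/(1+r)ᵗ + TV_5/(1+r)^5 = 83.8946

CHF 83.89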